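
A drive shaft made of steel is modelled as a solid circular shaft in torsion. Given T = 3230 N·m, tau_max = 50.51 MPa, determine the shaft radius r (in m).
Model: a solid circular shaft in torsion, so tau_max = (2·T) / (π·r^3).
Solve for r: r = ((2·T) / (π·tau_max))^(1/3).
Convert to SI units:
  tau_max = 50.51 MPa = 5.051 × 10⁷ Pa
Substitute:
  r = ((2 × 3230) / (π × (5.051 × 10⁷)))^(1/3)
  r = 0.0344 m
Final answer: r = 0.0344 m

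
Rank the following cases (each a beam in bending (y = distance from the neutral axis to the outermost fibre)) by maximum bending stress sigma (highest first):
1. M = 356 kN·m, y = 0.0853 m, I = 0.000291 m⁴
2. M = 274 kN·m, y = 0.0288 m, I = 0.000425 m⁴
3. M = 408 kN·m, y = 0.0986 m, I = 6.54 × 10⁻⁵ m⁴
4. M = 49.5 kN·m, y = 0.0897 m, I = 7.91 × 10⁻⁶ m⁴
Model: a beam in bending (y = distance from the neutral axis to the outermost fibre), so sigma = (M·y) / I (SI units).
  Case 1: sigma = (356000 × 0.0853) / 0.000291 = 1.044 × 10⁸ Pa = 104.4 MPa
  Case 2: sigma = (274000 × 0.0288) / 0.000425 = 1.857 × 10⁷ Pa = 18.57 MPa
  Case 3: sigma = (408000 × 0.0986) / (6.54 × 10⁻⁵) = 6.151 × 10⁸ Pa = 615.1 MPa
  Case 4: sigma = (49500 × 0.0897) / (7.91 × 10⁻⁶) = 5.613 × 10⁸ Pa = 561.3 MPa
Ordering: 615.1 MPa (case 3) > 561.3 MPa (case 4) > 104.4 MPa (case 1) > 18.57 MPa (case 2)
Final answer: 3, 4, 1, 2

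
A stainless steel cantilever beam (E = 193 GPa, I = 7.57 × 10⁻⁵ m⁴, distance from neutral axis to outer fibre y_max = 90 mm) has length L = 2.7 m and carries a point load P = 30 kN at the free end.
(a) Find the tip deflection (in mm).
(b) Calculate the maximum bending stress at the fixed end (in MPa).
(a) Tip deflection of a cantilever with an end point load: δ = P·L^3 / (3·E·I). Convert P = 30 kN = 30000 N, E = 193 GPa = 1.93 × 10¹¹ Pa.
  δ = (30000 × 2.7^3) / (3 × (1.93 × 10¹¹) × (7.57 × 10⁻⁵)) = 0.01347 m = 13.47 mm
(b) Maximum bending moment at the fixed end: M = P·L = 30000 × 2.7 = 81000 N·m. Convert y_max = 90 mm = 0.09 m.
  σ = M·y_max / I = (81000 × 0.09) / (7.57 × 10⁻⁵) = 9.63 × 10⁷ Pa = 96.3 MPa
Final answer: (a) δ = 13.47 mm, (b) σ = 96.3 MPa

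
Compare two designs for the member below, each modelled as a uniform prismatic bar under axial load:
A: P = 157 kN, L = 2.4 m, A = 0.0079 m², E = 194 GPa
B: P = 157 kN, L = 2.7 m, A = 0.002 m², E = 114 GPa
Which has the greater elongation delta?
Model: a uniform prismatic bar under axial load, so delta = (P·L) / (A·E) (SI units).
  A: delta = (157000 × 2.4) / (0.0079 × (1.94 × 10¹¹)) = 0.0002459 m = 0.2459 mm
  B: delta = (157000 × 2.7) / (0.002 × (1.14 × 10¹¹)) = 0.001859 m = 1.859 mm
1.859 mm > 0.2459 mm, so B is larger.
Final answer: B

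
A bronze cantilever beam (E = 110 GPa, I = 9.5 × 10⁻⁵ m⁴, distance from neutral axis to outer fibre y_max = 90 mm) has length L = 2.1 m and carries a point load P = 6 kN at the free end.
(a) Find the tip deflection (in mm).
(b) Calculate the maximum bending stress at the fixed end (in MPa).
(a) Tip deflection of a cantilever with an end point load: δ = P·L^3 / (3·E·I). Convert P = 6 kN = 6000 N, E = 110 GPa = 1.1 × 10¹¹ Pa.
  δ = (6000 × 2.1^3) / (3 × (1.1 × 10¹¹) × (9.5 × 10⁻⁵)) = 0.001772 m = 1.772 mm
(b) Maximum bending moment at the fixed end: M = P·L = 6000 × 2.1 = 12600 N·m. Convert y_max = 90 mm = 0.09 m.
  σ = M·y_max / I = (12600 × 0.09) / (9.5 × 10⁻⁵) = 1.194 × 10⁷ Pa = 11.94 MPa
Final answer: (a) δ = 1.772 mm, (b) σ = 11.94 MPa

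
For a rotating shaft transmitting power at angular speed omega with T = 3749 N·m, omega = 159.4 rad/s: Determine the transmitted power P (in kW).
Model: a rotating shaft transmitting power at angular speed omega, so P = T·omega.
Substitute:
  P = 3749 × 159.4
  P = 597600 W
Convert: P = 597600 W = 597.6 kW
Final answer: P = 597.6 kW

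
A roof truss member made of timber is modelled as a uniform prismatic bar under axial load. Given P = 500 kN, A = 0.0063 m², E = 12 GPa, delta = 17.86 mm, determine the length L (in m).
Model: a uniform prismatic bar under axial load, so delta = (P·L) / (A·E).
Solve for L: L = (delta·A·E) / P.
Convert to SI units:
  P = 500 kN = 500000 N
  E = 12 GPa = 1.2 × 10¹⁰ Pa
  delta = 17.86 mm = 0.01786 m
Substitute:
  L = (0.01786 × 0.0063 × (1.2 × 10¹⁰)) / 500000
  L = 2.7 m
Final answer: L = 2.7 m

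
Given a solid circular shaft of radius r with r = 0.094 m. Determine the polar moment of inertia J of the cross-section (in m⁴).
Model: a solid circular shaft of radius r, so J = (π·r^4) / 2.
Substitute:
  J = (π × 0.094^4) / 2
  J = 0.0001226 m⁴
Final answer: J = 0.0001226 m⁴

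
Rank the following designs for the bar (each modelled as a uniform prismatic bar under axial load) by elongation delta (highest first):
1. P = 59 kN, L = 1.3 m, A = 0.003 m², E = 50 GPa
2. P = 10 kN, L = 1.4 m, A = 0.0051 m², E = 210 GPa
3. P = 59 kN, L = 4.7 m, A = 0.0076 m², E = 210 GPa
Model: a uniform prismatic bar under axial load, so delta = (P·L) / (A·E) (SI units).
  Case 1: delta = (59000 × 1.3) / (0.003 × (5 × 10¹⁰)) = 0.0005113 m = 0.5113 mm
  Case 2: delta = (10000 × 1.4) / (0.0051 × (2.1 × 10¹¹)) = 1.307 × 10⁻⁵ m = 0.01307 mm
  Case 3: delta = (59000 × 4.7) / (0.0076 × (2.1 × 10¹¹)) = 0.0001737 m = 0.1737 mm
Ordering: 0.5113 mm (case 1) > 0.1737 mm (case 3) > 0.01307 mm (case 2)
Final answer: 1, 3, 2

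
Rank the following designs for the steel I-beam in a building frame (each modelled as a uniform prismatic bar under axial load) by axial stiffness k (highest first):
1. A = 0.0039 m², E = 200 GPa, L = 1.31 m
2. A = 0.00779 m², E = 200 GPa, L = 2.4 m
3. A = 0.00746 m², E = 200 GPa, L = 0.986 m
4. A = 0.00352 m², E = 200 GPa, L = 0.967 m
Model: a uniform prismatic bar under axial load, so k = (A·E) / L (SI units).
  Case 1: k = (0.0039 × (2 × 10¹¹)) / 1.31 = 5.954 × 10⁸ N/m = 595.4 MN/m
  Case 2: k = (0.00779 × (2 × 10¹¹)) / 2.4 = 6.492 × 10⁸ N/m = 649.2 MN/m
  Case 3: k = (0.00746 × (2 × 10¹¹)) / 0.986 = 1.513 × 10⁹ N/m = 1513 MN/m
  Case 4: k = (0.00352 × (2 × 10¹¹)) / 0.967 = 7.28 × 10⁸ N/m = 728 MN/m
Ordering: 1513 MN/m (case 3) > 728 MN/m (case 4) > 649.2 MN/m (case 2) > 595.4 MN/m (case 1)
Final answer: 3, 4, 2, 1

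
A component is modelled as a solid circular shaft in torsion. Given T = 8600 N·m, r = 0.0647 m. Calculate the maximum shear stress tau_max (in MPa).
Model: a solid circular shaft in torsion, so tau_max = (2·T) / (π·r^3).
Substitute:
  tau_max = (2 × 8600) / (π × 0.0647^3)
  tau_max = 2.021 × 10⁷ Pa
Convert: tau_max = 2.021 × 10⁷ Pa = 20.21 MPa
Final answer: tau_max = 20.21 MPa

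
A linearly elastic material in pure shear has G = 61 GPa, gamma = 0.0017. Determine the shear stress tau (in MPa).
Model: a linearly elastic material in pure shear, so tau = G·gamma.
Convert to SI units:
  G = 61 GPa = 6.1 × 10¹⁰ Pa
Substitute:
  tau = (6.1 × 10¹⁰) × 0.0017
  tau = 1.037 × 10⁸ Pa
Convert: tau = 1.037 × 10⁸ Pa = 103.7 MPa
Final answer: tau = 103.7 MPa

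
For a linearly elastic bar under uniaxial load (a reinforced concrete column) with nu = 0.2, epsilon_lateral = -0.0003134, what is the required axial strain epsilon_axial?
Model: a linearly elastic bar under uniaxial load, so epsilon_lateral = -nu·epsilon_axial.
Solve for epsilon_axial: epsilon_axial = -epsilon_lateral / nu.
Substitute:
  epsilon_axial = -(-0.0003134) / 0.2
  epsilon_axial = 0.001567
Final answer: epsilon_axial = 0.001567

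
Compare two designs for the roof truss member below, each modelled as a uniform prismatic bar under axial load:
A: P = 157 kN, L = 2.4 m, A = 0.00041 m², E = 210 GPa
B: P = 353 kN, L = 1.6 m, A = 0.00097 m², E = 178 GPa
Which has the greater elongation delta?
Model: a uniform prismatic bar under axial load, so delta = (P·L) / (A·E) (SI units).
  A: delta = (157000 × 2.4) / (0.00041 × (2.1 × 10¹¹)) = 0.004376 m = 4.376 mm
  B: delta = (353000 × 1.6) / (0.00097 × (1.78 × 10¹¹)) = 0.003271 m = 3.271 mm
4.376 mm > 3.271 mm, so A is larger.
Final answer: A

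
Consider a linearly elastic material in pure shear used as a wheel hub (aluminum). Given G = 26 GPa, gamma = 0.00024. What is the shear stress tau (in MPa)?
Model: a linearly elastic material in pure shear, so tau = G·gamma.
Convert to SI units:
  G = 26 GPa = 2.6 × 10¹⁰ Pa
Substitute:
  tau = (2.6 × 10¹⁰) × 0.00024
  tau = 6.24 × 10⁶ Pa
Convert: tau = 6.24 × 10⁶ Pa = 6.24 MPa
Final answer: tau = 6.24 MPa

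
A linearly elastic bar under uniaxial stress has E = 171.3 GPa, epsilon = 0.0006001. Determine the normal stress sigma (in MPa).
Model: a linearly elastic bar under uniaxial stress, so sigma = E·epsilon.
Convert to SI units:
  E = 171.3 GPa = 1.713 × 10¹¹ Pa
Substitute:
  sigma = (1.713 × 10¹¹) × 0.0006001
  sigma = 1.028 × 10⁸ Pa
Convert: sigma = 1.028 × 10⁸ Pa = 102.8 MPa
Final answer: sigma = 102.8 MPa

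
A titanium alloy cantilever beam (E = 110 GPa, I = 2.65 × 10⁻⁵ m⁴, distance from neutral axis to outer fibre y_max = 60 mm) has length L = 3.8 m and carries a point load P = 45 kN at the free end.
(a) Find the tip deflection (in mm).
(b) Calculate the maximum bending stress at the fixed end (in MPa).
(a) Tip deflection of a cantilever with an end point load: δ = P·L^3 / (3·E·I). Convert P = 45 kN = 45000 N, E = 110 GPa = 1.1 × 10¹¹ Pa.
  δ = (45000 × 3.8^3) / (3 × (1.1 × 10¹¹) × (2.65 × 10⁻⁵)) = 0.2824 m = 282.4 mm
(b) Maximum bending moment at the fixed end: M = P·L = 45000 × 3.8 = 171000 N·m. Convert y_max = 60 mm = 0.06 m.
  σ = M·y_max / I = (171000 × 0.06) / (2.65 × 10⁻⁵) = 3.872 × 10⁸ Pa = 387.2 MPa
Final answer: (a) δ = 282.4 mm, (b) σ = 387.2 MPa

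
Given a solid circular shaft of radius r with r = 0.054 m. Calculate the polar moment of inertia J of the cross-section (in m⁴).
Model: a solid circular shaft of radius r, so J = (π·r^4) / 2.
Substitute:
  J = (π × 0.054^4) / 2
  J = 1.336 × 10⁻⁵ m⁴
Final answer: J = 1.336 × 10⁻⁵ m⁴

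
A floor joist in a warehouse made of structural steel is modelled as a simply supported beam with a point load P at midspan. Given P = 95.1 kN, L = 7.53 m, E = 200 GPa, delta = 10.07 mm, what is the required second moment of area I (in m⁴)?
Model: a simply supported beam with a point load P at midspan, so delta = (P·L^3) / (48·E·I).
Solve for I: I = (P·L^3) / (48·delta·E).
Convert to SI units:
  P = 95.1 kN = 95100 N
  E = 200 GPa = 2 × 10¹¹ Pa
  delta = 10.07 mm = 0.01007 m
Substitute:
  I = (95100 × 7.53^3) / (48 × 0.01007 × (2 × 10¹¹))
  I = 0.00042 m⁴
Final answer: I = 0.00042 m⁴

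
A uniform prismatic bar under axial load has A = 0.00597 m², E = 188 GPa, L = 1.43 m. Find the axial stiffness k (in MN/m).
Model: a uniform prismatic bar under axial load, so k = (A·E) / L.
Convert to SI units:
  E = 188 GPa = 1.88 × 10¹¹ Pa
Substitute:
  k = (0.00597 × (1.88 × 10¹¹)) / 1.43
  k = 7.849 × 10⁸ N/m
Convert: k = 7.849 × 10⁸ N/m = 784.9 MN/m
Final answer: k = 784.9 MN/m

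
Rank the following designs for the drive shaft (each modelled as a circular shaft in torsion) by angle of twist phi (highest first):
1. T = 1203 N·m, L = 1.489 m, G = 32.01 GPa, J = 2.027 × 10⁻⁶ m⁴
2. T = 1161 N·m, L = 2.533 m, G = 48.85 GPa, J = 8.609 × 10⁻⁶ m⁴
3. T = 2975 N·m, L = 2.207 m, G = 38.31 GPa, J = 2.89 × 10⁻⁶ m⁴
Model: a circular shaft in torsion, so phi = (T·L) / (G·J) (SI units).
  Case 1: phi = (1203 × 1.489) / ((3.201 × 10¹⁰) × (2.027 × 10⁻⁶)) = 0.02761 rad = 1.582°
  Case 2: phi = (1161 × 2.533) / ((4.885 × 10¹⁰) × (8.609 × 10⁻⁶)) = 0.006993 rad = 0.4007°
  Case 3: phi = (2975 × 2.207) / ((3.831 × 10¹⁰) × (2.89 × 10⁻⁶)) = 0.0593 rad = 3.398°
Ordering: 3.398° (case 3) > 1.582° (case 1) > 0.4007° (case 2)
Final answer: 3, 1, 2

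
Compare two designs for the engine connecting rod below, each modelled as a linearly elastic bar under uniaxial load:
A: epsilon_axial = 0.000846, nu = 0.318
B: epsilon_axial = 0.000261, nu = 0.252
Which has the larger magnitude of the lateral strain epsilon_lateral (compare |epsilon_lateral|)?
Model: a linearly elastic bar under uniaxial load, so epsilon_lateral = -nu·epsilon_axial (SI units).
  A: epsilon_lateral = -(0.318 × 0.000846) = -0.000269
  B: epsilon_lateral = -(0.252 × 0.000261) = -6.577 × 10⁻⁵
|epsilon_lateral|: A = 0.000269, B = 6.577 × 10⁻⁵, so A is larger in magnitude.
Final answer: A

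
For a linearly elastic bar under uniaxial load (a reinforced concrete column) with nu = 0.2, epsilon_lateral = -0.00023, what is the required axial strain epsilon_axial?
Model: a linearly elastic bar under uniaxial load, so epsilon_lateral = -nu·epsilon_axial.
Solve for epsilon_axial: epsilon_axial = -epsilon_lateral / nu.
Substitute:
  epsilon_axial = -(-0.00023) / 0.2
  epsilon_axial = 0.00115
Final answer: epsilon_axial = 0.00115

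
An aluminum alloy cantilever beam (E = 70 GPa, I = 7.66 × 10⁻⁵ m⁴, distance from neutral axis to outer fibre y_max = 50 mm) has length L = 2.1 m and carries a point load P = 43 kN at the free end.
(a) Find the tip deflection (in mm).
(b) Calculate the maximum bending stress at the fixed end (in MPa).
(a) Tip deflection of a cantilever with an end point load: δ = P·L^3 / (3·E·I). Convert P = 43 kN = 43000 N, E = 70 GPa = 7 × 10¹⁰ Pa.
  δ = (43000 × 2.1^3) / (3 × (7 × 10¹⁰) × (7.66 × 10⁻⁵)) = 0.02476 m = 24.76 mm
(b) Maximum bending moment at the fixed end: M = P·L = 43000 × 2.1 = 90300 N·m. Convert y_max = 50 mm = 0.05 m.
  σ = M·y_max / I = (90300 × 0.05) / (7.66 × 10⁻⁵) = 5.894 × 10⁷ Pa = 58.94 MPa
Final answer: (a) δ = 24.76 mm, (b) σ = 58.94 MPa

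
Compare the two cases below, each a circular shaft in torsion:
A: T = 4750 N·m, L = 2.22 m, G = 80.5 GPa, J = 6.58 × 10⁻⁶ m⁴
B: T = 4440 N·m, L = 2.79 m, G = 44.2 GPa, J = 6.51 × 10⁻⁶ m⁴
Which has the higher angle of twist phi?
Model: a circular shaft in torsion, so phi = (T·L) / (G·J) (SI units).
  A: phi = (4750 × 2.22) / ((8.05 × 10¹⁰) × (6.58 × 10⁻⁶)) = 0.01991 rad = 1.141°
  B: phi = (4440 × 2.79) / ((4.42 × 10¹⁰) × (6.51 × 10⁻⁶)) = 0.04305 rad = 2.467°
2.467° > 1.141°, so B is larger.
Final answer: B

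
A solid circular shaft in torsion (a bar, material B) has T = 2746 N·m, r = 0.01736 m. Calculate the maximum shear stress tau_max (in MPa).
Model: a solid circular shaft in torsion, so tau_max = (2·T) / (π·r^3).
Substitute:
  tau_max = (2 × 2746) / (π × 0.01736^3)
  tau_max = 3.341 × 10⁸ Pa
Convert: tau_max = 3.341 × 10⁸ Pa = 334.1 MPa
Final answer: tau_max = 334.1 MPa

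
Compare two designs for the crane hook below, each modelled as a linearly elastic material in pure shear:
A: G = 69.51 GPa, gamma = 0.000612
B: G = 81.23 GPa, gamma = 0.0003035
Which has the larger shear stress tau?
Model: a linearly elastic material in pure shear, so tau = G·gamma (SI units).
  A: tau = (6.951 × 10¹⁰) × 0.000612 = 4.254 × 10⁷ Pa = 42.54 MPa
  B: tau = (8.123 × 10¹⁰) × 0.0003035 = 2.465 × 10⁷ Pa = 24.65 MPa
42.54 MPa > 24.65 MPa, so A is larger.
Final answer: A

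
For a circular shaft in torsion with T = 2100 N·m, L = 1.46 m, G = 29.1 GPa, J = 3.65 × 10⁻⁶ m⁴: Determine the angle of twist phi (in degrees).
Model: a circular shaft in torsion, so phi = (T·L) / (G·J).
Convert to SI units:
  G = 29.1 GPa = 2.91 × 10¹⁰ Pa
Substitute:
  phi = (2100 × 1.46) / ((2.91 × 10¹⁰) × (3.65 × 10⁻⁶))
  phi = 0.02887 rad
Convert to degrees: phi = 0.02887 × 180/π = 1.654°
Final answer: phi = 1.654°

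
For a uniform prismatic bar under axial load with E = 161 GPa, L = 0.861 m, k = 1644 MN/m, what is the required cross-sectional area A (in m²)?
Model: a uniform prismatic bar under axial load, so k = (A·E) / L.
Solve for A: A = (k·L) / E.
Convert to SI units:
  E = 161 GPa = 1.61 × 10¹¹ Pa
  k = 1644 MN/m = 1.644 × 10⁹ N/m
Substitute:
  A = ((1.644 × 10⁹) × 0.861) / (1.61 × 10¹¹)
  A = 0.008792 m²
Final answer: A = 0.008792 m²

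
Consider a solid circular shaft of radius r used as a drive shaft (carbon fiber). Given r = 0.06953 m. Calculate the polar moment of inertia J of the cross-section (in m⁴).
Model: a solid circular shaft of radius r, so J = (π·r^4) / 2.
Substitute:
  J = (π × 0.06953^4) / 2
  J = 3.671 × 10⁻⁵ m⁴
Final answer: J = 3.671 × 10⁻⁵ m⁴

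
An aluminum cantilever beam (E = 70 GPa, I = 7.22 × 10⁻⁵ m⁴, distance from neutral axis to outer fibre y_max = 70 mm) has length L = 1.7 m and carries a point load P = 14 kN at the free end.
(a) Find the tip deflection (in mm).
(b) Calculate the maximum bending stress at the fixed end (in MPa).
(a) Tip deflection of a cantilever with an end point load: δ = P·L^3 / (3·E·I). Convert P = 14 kN = 14000 N, E = 70 GPa = 7 × 10¹⁰ Pa.
  δ = (14000 × 1.7^3) / (3 × (7 × 10¹⁰) × (7.22 × 10⁻⁵)) = 0.004536 m = 4.536 mm
(b) Maximum bending moment at the fixed end: M = P·L = 14000 × 1.7 = 23800 N·m. Convert y_max = 70 mm = 0.07 m.
  σ = M·y_max / I = (23800 × 0.07) / (7.22 × 10⁻⁵) = 2.307 × 10⁷ Pa = 23.07 MPa
Final answer: (a) δ = 4.536 mm, (b) σ = 23.07 MPa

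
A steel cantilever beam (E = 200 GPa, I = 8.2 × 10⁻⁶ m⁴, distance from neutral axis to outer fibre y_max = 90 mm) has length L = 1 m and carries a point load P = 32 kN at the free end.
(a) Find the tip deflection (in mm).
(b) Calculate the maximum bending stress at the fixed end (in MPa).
(a) Tip deflection of a cantilever with an end point load: δ = P·L^3 / (3·E·I). Convert P = 32 kN = 32000 N, E = 200 GPa = 2 × 10¹¹ Pa.
  δ = (32000 × 1^3) / (3 × (2 × 10¹¹) × (8.2 × 10⁻⁶)) = 0.006504 m = 6.504 mm
(b) Maximum bending moment at the fixed end: M = P·L = 32000 × 1 = 32000 N·m. Convert y_max = 90 mm = 0.09 m.
  σ = M·y_max / I = (32000 × 0.09) / (8.2 × 10⁻⁶) = 3.512 × 10⁸ Pa = 351.2 MPa
Final answer: (a) δ = 6.504 mm, (b) σ = 351.2 MPa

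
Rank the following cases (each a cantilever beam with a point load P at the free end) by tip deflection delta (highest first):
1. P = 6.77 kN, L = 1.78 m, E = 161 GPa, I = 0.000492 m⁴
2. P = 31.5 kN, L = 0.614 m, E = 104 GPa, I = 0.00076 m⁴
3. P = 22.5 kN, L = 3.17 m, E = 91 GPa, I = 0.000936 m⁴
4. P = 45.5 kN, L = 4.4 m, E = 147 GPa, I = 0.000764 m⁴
Model: a cantilever beam with a point load P at the free end, so delta = (P·L^3) / (3·E·I) (SI units).
  Case 1: delta = (6770 × 1.78^3) / (3 × (1.61 × 10¹¹) × 0.000492) = 0.0001607 m = 0.1607 mm
  Case 2: delta = (31500 × 0.614^3) / (3 × (1.04 × 10¹¹) × 0.00076) = 3.075 × 10⁻⁵ m = 0.03075 mm
  Case 3: delta = (22500 × 3.17^3) / (3 × (9.1 × 10¹⁰) × 0.000936) = 0.002805 m = 2.805 mm
  Case 4: delta = (45500 × 4.4^3) / (3 × (1.47 × 10¹¹) × 0.000764) = 0.0115 m = 11.5 mm
Ordering: 11.5 mm (case 4) > 2.805 mm (case 3) > 0.1607 mm (case 1) > 0.03075 mm (case 2)
Final answer: 4, 3, 1, 2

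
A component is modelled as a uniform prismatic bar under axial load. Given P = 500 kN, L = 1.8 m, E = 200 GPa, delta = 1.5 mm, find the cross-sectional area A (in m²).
Model: a uniform prismatic bar under axial load, so delta = (P·L) / (A·E).
Solve for A: A = (P·L) / (delta·E).
Convert to SI units:
  P = 500 kN = 500000 N
  E = 200 GPa = 2 × 10¹¹ Pa
  delta = 1.5 mm = 0.0015 m
Substitute:
  A = (500000 × 1.8) / (0.0015 × (2 × 10¹¹))
  A = 0.003 m²
Final answer: A = 0.003 m²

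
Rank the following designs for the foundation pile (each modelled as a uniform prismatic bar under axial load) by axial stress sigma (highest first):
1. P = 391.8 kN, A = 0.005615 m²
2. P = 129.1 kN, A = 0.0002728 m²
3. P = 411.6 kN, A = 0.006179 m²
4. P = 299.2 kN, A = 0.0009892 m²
Model: a uniform prismatic bar under axial load, so sigma = P / A (SI units).
  Case 1: sigma = 391800 / 0.005615 = 6.978 × 10⁷ Pa = 69.78 MPa
  Case 2: sigma = 129100 / 0.0002728 = 4.732 × 10⁸ Pa = 473.2 MPa
  Case 3: sigma = 411600 / 0.006179 = 6.661 × 10⁷ Pa = 66.61 MPa
  Case 4: sigma = 299200 / 0.0009892 = 3.025 × 10⁸ Pa = 302.5 MPa
Ordering: 473.2 MPa (case 2) > 302.5 MPa (case 4) > 69.78 MPa (case 1) > 66.61 MPa (case 3)
Final answer: 2, 4, 1, 3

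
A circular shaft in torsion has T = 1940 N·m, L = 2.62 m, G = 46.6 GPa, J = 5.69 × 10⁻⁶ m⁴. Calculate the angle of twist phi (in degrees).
Model: a circular shaft in torsion, so phi = (T·L) / (G·J).
Convert to SI units:
  G = 46.6 GPa = 4.66 × 10¹⁰ Pa
Substitute:
  phi = (1940 × 2.62) / ((4.66 × 10¹⁰) × (5.69 × 10⁻⁶))
  phi = 0.01917 rad
Convert to degrees: phi = 0.01917 × 180/π = 1.098°
Final answer: phi = 1.098°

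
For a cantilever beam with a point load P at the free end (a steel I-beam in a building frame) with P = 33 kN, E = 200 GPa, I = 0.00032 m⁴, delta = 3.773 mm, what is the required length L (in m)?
Model: a cantilever beam with a point load P at the free end, so delta = (P·L^3) / (3·E·I).
Solve for L: L = ((3·delta·E·I) / P)^(1/3).
Convert to SI units:
  P = 33 kN = 33000 N
  E = 200 GPa = 2 × 10¹¹ Pa
  delta = 3.773 mm = 0.003773 m
Substitute:
  L = ((3 × 0.003773 × (2 × 10¹¹) × 0.00032) / 33000)^(1/3)
  L = 2.8 m
Final answer: L = 2.8 m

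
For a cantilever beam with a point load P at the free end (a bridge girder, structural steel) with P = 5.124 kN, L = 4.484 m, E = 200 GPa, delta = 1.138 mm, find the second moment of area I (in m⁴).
Model: a cantilever beam with a point load P at the free end, so delta = (P·L^3) / (3·E·I).
Solve for I: I = (P·L^3) / (3·delta·E).
Convert to SI units:
  P = 5.124 kN = 5124 N
  E = 200 GPa = 2 × 10¹¹ Pa
  delta = 1.138 mm = 0.001138 m
Substitute:
  I = (5124 × 4.484^3) / (3 × 0.001138 × (2 × 10¹¹))
  I = 0.0006766 m⁴
Final answer: I = 0.0006766 m⁴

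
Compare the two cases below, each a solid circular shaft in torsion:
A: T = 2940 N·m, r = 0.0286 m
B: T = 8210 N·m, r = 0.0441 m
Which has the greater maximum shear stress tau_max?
Model: a solid circular shaft in torsion, so tau_max = (2·T) / (π·r^3) (SI units).
  A: tau_max = (2 × 2940) / (π × 0.0286^3) = 8.001 × 10⁷ Pa = 80.01 MPa
  B: tau_max = (2 × 8210) / (π × 0.0441^3) = 6.094 × 10⁷ Pa = 60.94 MPa
80.01 MPa > 60.94 MPa, so A is larger.
Final answer: A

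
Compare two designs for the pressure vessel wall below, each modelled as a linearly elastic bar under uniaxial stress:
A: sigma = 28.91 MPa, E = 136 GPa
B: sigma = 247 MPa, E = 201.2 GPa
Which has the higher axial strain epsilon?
Model: a linearly elastic bar under uniaxial stress, so epsilon = sigma / E (SI units).
  A: epsilon = (2.891 × 10⁷) / (1.36 × 10¹¹) = 0.0002126
  B: epsilon = (2.47 × 10⁸) / (2.012 × 10¹¹) = 0.001228
0.001228 > 0.0002126, so B is larger.
Final answer: B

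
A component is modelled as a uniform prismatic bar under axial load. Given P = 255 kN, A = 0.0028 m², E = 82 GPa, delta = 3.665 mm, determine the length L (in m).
Model: a uniform prismatic bar under axial load, so delta = (P·L) / (A·E).
Solve for L: L = (delta·A·E) / P.
Convert to SI units:
  P = 255 kN = 255000 N
  E = 82 GPa = 8.2 × 10¹⁰ Pa
  delta = 3.665 mm = 0.003665 m
Substitute:
  L = (0.003665 × 0.0028 × (8.2 × 10¹⁰)) / 255000
  L = 3.3 m
Final answer: L = 3.3 m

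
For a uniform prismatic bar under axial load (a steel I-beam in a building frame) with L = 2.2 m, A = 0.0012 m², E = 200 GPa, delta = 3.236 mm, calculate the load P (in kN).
Model: a uniform prismatic bar under axial load, so delta = (P·L) / (A·E).
Solve for P: P = (delta·A·E) / L.
Convert to SI units:
  E = 200 GPa = 2 × 10¹¹ Pa
  delta = 3.236 mm = 0.003236 m
Substitute:
  P = (0.003236 × 0.0012 × (2 × 10¹¹)) / 2.2
  P = 353000 N
Convert: P = 353000 N = 353 kN
Final answer: P = 353 kN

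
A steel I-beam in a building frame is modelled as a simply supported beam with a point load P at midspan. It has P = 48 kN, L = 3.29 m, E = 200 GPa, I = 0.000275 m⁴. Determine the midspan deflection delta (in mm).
Model: a simply supported beam with a point load P at midspan, so delta = (P·L^3) / (48·E·I).
Convert to SI units:
  P = 48 kN = 48000 N
  E = 200 GPa = 2 × 10¹¹ Pa
Substitute:
  delta = (48000 × 3.29^3) / (48 × (2 × 10¹¹) × 0.000275)
  delta = 0.0006475 m
Convert: delta = 0.0006475 m = 0.6475 mm
Final answer: delta = 0.6475 mm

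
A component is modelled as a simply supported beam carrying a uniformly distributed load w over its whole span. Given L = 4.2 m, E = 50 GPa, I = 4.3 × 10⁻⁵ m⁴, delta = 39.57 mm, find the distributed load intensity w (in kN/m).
Model: a simply supported beam carrying a uniformly distributed load w over its whole span, so delta = (5·w·L^4) / (384·E·I).
Solve for w: w = (384·delta·E·I) / (5·L^4).
Convert to SI units:
  E = 50 GPa = 5 × 10¹⁰ Pa
  delta = 39.57 mm = 0.03957 m
Substitute:
  w = (384 × 0.03957 × (5 × 10¹⁰) × (4.3 × 10⁻⁵)) / (5 × 4.2^4)
  w = 21000 N/m
Convert: w = 21000 N/m = 21 kN/m
Final answer: w = 21 kN/m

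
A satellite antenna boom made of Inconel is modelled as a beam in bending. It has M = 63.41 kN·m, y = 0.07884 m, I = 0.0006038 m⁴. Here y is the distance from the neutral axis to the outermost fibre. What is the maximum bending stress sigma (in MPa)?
Model: a beam in bending, so sigma = (M·y) / I.
Convert to SI units:
  M = 63.41 kN·m = 63410 N·m
Substitute:
  sigma = (63410 × 0.07884) / 0.0006038
  sigma = 8.28 × 10⁶ Pa
Convert: sigma = 8.28 × 10⁶ Pa = 8.28 MPa
Final answer: sigma = 8.28 MPa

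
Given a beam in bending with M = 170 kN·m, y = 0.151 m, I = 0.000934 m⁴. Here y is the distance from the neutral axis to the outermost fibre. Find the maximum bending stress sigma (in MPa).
Model: a beam in bending, so sigma = (M·y) / I.
Convert to SI units:
  M = 170 kN·m = 170000 N·m
Substitute:
  sigma = (170000 × 0.151) / 0.000934
  sigma = 2.748 × 10⁷ Pa
Convert: sigma = 2.748 × 10⁷ Pa = 27.48 MPa
Final answer: sigma = 27.48 MPa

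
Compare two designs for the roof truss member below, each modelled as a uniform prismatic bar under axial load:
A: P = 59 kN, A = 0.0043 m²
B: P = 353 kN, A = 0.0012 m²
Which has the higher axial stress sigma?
Model: a uniform prismatic bar under axial load, so sigma = P / A (SI units).
  A: sigma = 59000 / 0.0043 = 1.372 × 10⁷ Pa = 13.72 MPa
  B: sigma = 353000 / 0.0012 = 2.942 × 10⁸ Pa = 294.2 MPa
294.2 MPa > 13.72 MPa, so B is larger.
Final answer: B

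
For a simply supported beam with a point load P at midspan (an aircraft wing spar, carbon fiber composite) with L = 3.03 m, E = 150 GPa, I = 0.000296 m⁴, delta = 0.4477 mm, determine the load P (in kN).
Model: a simply supported beam with a point load P at midspan, so delta = (P·L^3) / (48·E·I).
Solve for P: P = (48·delta·E·I) / L^3.
Convert to SI units:
  E = 150 GPa = 1.5 × 10¹¹ Pa
  delta = 0.4477 mm = 0.0004477 m
Substitute:
  P = (48 × 0.0004477 × (1.5 × 10¹¹) × 0.000296) / 3.03^3
  P = 34300 N
Convert: P = 34300 N = 34.3 kN
Final answer: P = 34.3 kN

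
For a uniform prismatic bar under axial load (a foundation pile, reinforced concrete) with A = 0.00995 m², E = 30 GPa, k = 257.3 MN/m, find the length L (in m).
Model: a uniform prismatic bar under axial load, so k = (A·E) / L.
Solve for L: L = (A·E) / k.
Convert to SI units:
  E = 30 GPa = 3 × 10¹⁰ Pa
  k = 257.3 MN/m = 2.573 × 10⁸ N/m
Substitute:
  L = (0.00995 × (3 × 10¹⁰)) / (2.573 × 10⁸)
  L = 1.16 m
Final answer: L = 1.16 m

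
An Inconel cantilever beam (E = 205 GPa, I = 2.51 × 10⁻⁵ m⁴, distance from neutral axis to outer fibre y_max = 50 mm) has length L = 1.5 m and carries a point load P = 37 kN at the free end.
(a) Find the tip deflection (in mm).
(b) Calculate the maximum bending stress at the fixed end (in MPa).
(a) Tip deflection of a cantilever with an end point load: δ = P·L^3 / (3·E·I). Convert P = 37 kN = 37000 N, E = 205 GPa = 2.05 × 10¹¹ Pa.
  δ = (37000 × 1.5^3) / (3 × (2.05 × 10¹¹) × (2.51 × 10⁻⁵)) = 0.00809 m = 8.09 mm
(b) Maximum bending moment at the fixed end: M = P·L = 37000 × 1.5 = 55500 N·m. Convert y_max = 50 mm = 0.05 m.
  σ = M·y_max / I = (55500 × 0.05) / (2.51 × 10⁻⁵) = 1.106 × 10⁸ Pa = 110.6 MPa
Final answer: (a) δ = 8.09 mm, (b) σ = 110.6 MPa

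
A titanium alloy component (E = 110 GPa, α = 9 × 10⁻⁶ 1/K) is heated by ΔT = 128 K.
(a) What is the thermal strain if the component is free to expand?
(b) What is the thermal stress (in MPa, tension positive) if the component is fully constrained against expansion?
(a) Free thermal strain ε_th = α·ΔT = (9 × 10⁻⁶) × 128 = 0.001152
(b) Fully constrained, the expansion is suppressed, so σ = -E·α·ΔT. Convert E = 110 GPa = 1.1 × 10¹¹ Pa.
  σ = -(1.1 × 10¹¹) × (9 × 10⁻⁶) × 128 = -1.267 × 10⁸ Pa = -126.7 MPa (compressive)
Final answer: (a) ε_th = 0.001152, (b) σ = -126.7 MPa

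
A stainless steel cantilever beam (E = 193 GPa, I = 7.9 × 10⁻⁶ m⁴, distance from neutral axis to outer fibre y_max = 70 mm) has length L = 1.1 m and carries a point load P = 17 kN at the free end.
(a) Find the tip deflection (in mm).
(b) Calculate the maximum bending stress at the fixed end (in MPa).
(a) Tip deflection of a cantilever with an end point load: δ = P·L^3 / (3·E·I). Convert P = 17 kN = 17000 N, E = 193 GPa = 1.93 × 10¹¹ Pa.
  δ = (17000 × 1.1^3) / (3 × (1.93 × 10¹¹) × (7.9 × 10⁻⁶)) = 0.004947 m = 4.947 mm
(b) Maximum bending moment at the fixed end: M = P·L = 17000 × 1.1 = 18700 N·m. Convert y_max = 70 mm = 0.07 m.
  σ = M·y_max / I = (18700 × 0.07) / (7.9 × 10⁻⁶) = 1.657 × 10⁸ Pa = 165.7 MPa
Final answer: (a) δ = 4.947 mm, (b) σ = 165.7 MPa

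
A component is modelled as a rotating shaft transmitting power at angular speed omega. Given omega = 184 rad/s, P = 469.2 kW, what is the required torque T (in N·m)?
Model: a rotating shaft transmitting power at angular speed omega, so P = T·omega.
Solve for T: T = P / omega.
Convert to SI units:
  P = 469.2 kW = 469200 W
Substitute:
  T = 469200 / 184
  T = 2550 N·m
Final answer: T = 2550 N·m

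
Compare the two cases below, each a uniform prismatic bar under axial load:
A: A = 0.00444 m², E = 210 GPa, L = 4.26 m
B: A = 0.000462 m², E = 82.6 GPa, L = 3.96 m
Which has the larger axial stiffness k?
Model: a uniform prismatic bar under axial load, so k = (A·E) / L (SI units).
  A: k = (0.00444 × (2.1 × 10¹¹)) / 4.26 = 2.189 × 10⁸ N/m = 218.9 MN/m
  B: k = (0.000462 × (8.26 × 10¹⁰)) / 3.96 = 9.637 × 10⁶ N/m = 9.637 MN/m
218.9 MN/m > 9.637 MN/m, so A is larger.
Final answer: A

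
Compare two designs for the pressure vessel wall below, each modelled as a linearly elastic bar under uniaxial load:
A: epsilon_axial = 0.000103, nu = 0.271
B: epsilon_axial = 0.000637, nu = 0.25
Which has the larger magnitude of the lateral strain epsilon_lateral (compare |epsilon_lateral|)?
Model: a linearly elastic bar under uniaxial load, so epsilon_lateral = -nu·epsilon_axial (SI units).
  A: epsilon_lateral = -(0.271 × 0.000103) = -2.791 × 10⁻⁵
  B: epsilon_lateral = -(0.25 × 0.000637) = -0.0001592
|epsilon_lateral|: A = 2.791 × 10⁻⁵, B = 0.0001592, so B is larger in magnitude.
Final answer: B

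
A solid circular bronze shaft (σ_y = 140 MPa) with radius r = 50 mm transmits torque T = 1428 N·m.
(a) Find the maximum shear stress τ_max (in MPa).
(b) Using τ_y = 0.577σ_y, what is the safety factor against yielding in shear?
(a) For a solid circular shaft, τ_max = T·r/J with J = π·r^4/2, i.e. τ_max = 2·T / (π·r^3). Convert r = 50 mm = 0.05 m.
  τ_max = (2 × 1428) / (π × 0.05^3) = 7.273 × 10⁶ Pa = 7.273 MPa
(b) τ_y = 0.577 × 140 = 80.78 MPa
  SF = τ_y/τ_max = 80.78 / 7.273 = 11.11
Final answer: (a) τ_max = 7.273 MPa, (b) SF = 11.11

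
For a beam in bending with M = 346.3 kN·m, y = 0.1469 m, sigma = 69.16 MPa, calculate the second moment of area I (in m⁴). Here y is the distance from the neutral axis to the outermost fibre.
Model: a beam in bending, so sigma = (M·y) / I.
Solve for I: I = (M·y) / sigma.
Convert to SI units:
  M = 346.3 kN·m = 346300 N·m
  sigma = 69.16 MPa = 6.916 × 10⁷ Pa
Substitute:
  I = (346300 × 0.1469) / (6.916 × 10⁷)
  I = 0.0007356 m⁴
Final answer: I = 0.0007356 m⁴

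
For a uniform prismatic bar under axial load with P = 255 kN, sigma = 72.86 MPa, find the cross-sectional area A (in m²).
Model: a uniform prismatic bar under axial load, so sigma = P / A.
Solve for A: A = P / sigma.
Convert to SI units:
  P = 255 kN = 255000 N
  sigma = 72.86 MPa = 7.286 × 10⁷ Pa
Substitute:
  A = 255000 / (7.286 × 10⁷)
  A = 0.0035 m²
Final answer: A = 0.0035 m²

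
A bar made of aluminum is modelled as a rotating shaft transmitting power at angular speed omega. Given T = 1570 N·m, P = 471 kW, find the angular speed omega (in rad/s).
Model: a rotating shaft transmitting power at angular speed omega, so P = T·omega.
Solve for omega: omega = P / T.
Convert to SI units:
  P = 471 kW = 471000 W
Substitute:
  omega = 471000 / 1570
  omega = 300 rad/s
Final answer: omega = 300 rad/s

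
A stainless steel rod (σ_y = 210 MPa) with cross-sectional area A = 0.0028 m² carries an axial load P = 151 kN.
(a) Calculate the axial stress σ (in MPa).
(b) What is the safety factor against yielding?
(a) Axial stress σ = P/A. Convert P = 151 kN = 151000 N.
  σ = 151000 / 0.0028 = 5.393 × 10⁷ Pa = 53.93 MPa
(b) Safety factor SF = σ_y/σ = 210 / 53.93 = 3.894
Final answer: (a) σ = 53.93 MPa, (b) SF = 3.894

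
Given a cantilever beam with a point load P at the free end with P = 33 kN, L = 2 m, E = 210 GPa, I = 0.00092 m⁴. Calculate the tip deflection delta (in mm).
Model: a cantilever beam with a point load P at the free end, so delta = (P·L^3) / (3·E·I).
Convert to SI units:
  P = 33 kN = 33000 N
  E = 210 GPa = 2.1 × 10¹¹ Pa
Substitute:
  delta = (33000 × 2^3) / (3 × (2.1 × 10¹¹) × 0.00092)
  delta = 0.0004555 m
Convert: delta = 0.0004555 m = 0.4555 mm
Final answer: delta = 0.4555 mm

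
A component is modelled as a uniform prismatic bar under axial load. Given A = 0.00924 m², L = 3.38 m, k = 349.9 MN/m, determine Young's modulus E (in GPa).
Model: a uniform prismatic bar under axial load, so k = (A·E) / L.
Solve for E: E = (k·L) / A.
Convert to SI units:
  k = 349.9 MN/m = 3.499 × 10⁸ N/m
Substitute:
  E = ((3.499 × 10⁸) × 3.38) / 0.00924
  E = 1.28 × 10¹¹ Pa
Convert: E = 1.28 × 10¹¹ Pa = 128 GPa
Final answer: E = 128 GPa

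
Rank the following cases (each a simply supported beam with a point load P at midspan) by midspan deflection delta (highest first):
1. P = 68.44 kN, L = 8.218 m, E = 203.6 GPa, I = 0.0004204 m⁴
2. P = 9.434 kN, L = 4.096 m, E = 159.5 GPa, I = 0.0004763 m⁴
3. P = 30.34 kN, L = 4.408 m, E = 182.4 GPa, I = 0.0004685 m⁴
Model: a simply supported beam with a point load P at midspan, so delta = (P·L^3) / (48·E·I) (SI units).
  Case 1: delta = (68440 × 8.218^3) / (48 × (2.036 × 10¹¹) × 0.0004204) = 0.009245 m = 9.245 mm
  Case 2: delta = (9434 × 4.096^3) / (48 × (1.595 × 10¹¹) × 0.0004763) = 0.0001778 m = 0.1778 mm
  Case 3: delta = (30340 × 4.408^3) / (48 × (1.824 × 10¹¹) × 0.0004685) = 0.0006335 m = 0.6335 mm
Ordering: 9.245 mm (case 1) > 0.6335 mm (case 3) > 0.1778 mm (case 2)
Final answer: 1, 3, 2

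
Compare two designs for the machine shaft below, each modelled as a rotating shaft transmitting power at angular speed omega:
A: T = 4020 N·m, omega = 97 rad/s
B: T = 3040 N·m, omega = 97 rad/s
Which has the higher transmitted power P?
Model: a rotating shaft transmitting power at angular speed omega, so P = T·omega (SI units).
  A: P = 4020 × 97 = 389900 W = 389.9 kW
  B: P = 3040 × 97 = 294900 W = 294.9 kW
389.9 kW > 294.9 kW, so A is larger.
Final answer: A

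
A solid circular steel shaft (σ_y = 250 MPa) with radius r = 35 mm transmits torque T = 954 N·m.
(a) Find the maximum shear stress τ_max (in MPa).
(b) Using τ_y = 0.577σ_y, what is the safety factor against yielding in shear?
(a) For a solid circular shaft, τ_max = T·r/J with J = π·r^4/2, i.e. τ_max = 2·T / (π·r^3). Convert r = 35 mm = 0.035 m.
  τ_max = (2 × 954) / (π × 0.035^3) = 1.417 × 10⁷ Pa = 14.17 MPa
(b) τ_y = 0.577 × 250 = 144.25 MPa
  SF = τ_y/τ_max = 144.25 / 14.17 = 10.18
Final answer: (a) τ_max = 14.17 MPa, (b) SF = 10.18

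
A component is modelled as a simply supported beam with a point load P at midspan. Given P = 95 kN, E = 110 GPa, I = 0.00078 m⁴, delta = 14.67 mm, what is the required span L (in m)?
Model: a simply supported beam with a point load P at midspan, so delta = (P·L^3) / (48·E·I).
Solve for L: L = ((48·delta·E·I) / P)^(1/3).
Convert to SI units:
  P = 95 kN = 95000 N
  E = 110 GPa = 1.1 × 10¹¹ Pa
  delta = 14.67 mm = 0.01467 m
Substitute:
  L = ((48 × 0.01467 × (1.1 × 10¹¹) × 0.00078) / 95000)^(1/3)
  L = 8.6 m
Final answer: L = 8.6 m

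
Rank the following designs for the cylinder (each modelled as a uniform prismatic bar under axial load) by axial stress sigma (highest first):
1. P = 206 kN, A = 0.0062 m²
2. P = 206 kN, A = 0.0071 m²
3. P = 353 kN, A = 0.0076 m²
Model: a uniform prismatic bar under axial load, so sigma = P / A (SI units).
  Case 1: sigma = 206000 / 0.0062 = 3.323 × 10⁷ Pa = 33.23 MPa
  Case 2: sigma = 206000 / 0.0071 = 2.901 × 10⁷ Pa = 29.01 MPa
  Case 3: sigma = 353000 / 0.0076 = 4.645 × 10⁷ Pa = 46.45 MPa
Ordering: 46.45 MPa (case 3) > 33.23 MPa (case 1) > 29.01 MPa (case 2)
Final answer: 3, 1, 2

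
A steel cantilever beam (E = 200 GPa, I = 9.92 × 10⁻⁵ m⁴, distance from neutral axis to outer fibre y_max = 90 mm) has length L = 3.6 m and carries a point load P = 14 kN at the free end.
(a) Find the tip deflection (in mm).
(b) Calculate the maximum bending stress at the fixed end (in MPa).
(a) Tip deflection of a cantilever with an end point load: δ = P·L^3 / (3·E·I). Convert P = 14 kN = 14000 N, E = 200 GPa = 2 × 10¹¹ Pa.
  δ = (14000 × 3.6^3) / (3 × (2 × 10¹¹) × (9.92 × 10⁻⁵)) = 0.01097 m = 10.97 mm
(b) Maximum bending moment at the fixed end: M = P·L = 14000 × 3.6 = 50400 N·m. Convert y_max = 90 mm = 0.09 m.
  σ = M·y_max / I = (50400 × 0.09) / (9.92 × 10⁻⁵) = 4.573 × 10⁷ Pa = 45.73 MPa
Final answer: (a) δ = 10.97 mm, (b) σ = 45.73 MPa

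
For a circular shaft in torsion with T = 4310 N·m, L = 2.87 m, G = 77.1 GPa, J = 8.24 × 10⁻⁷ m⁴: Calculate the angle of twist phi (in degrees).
Model: a circular shaft in torsion, so phi = (T·L) / (G·J).
Convert to SI units:
  G = 77.1 GPa = 7.71 × 10¹⁰ Pa
Substitute:
  phi = (4310 × 2.87) / ((7.71 × 10¹⁰) × (8.24 × 10⁻⁷))
  phi = 0.1947 rad
Convert to degrees: phi = 0.1947 × 180/π = 11.16°
Final answer: phi = 11.16°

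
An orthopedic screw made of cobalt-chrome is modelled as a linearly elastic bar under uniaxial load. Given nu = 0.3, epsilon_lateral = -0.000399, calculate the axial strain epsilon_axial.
Model: a linearly elastic bar under uniaxial load, so epsilon_lateral = -nu·epsilon_axial.
Solve for epsilon_axial: epsilon_axial = -epsilon_lateral / nu.
Substitute:
  epsilon_axial = -(-0.000399) / 0.3
  epsilon_axial = 0.00133
Final answer: epsilon_axial = 0.00133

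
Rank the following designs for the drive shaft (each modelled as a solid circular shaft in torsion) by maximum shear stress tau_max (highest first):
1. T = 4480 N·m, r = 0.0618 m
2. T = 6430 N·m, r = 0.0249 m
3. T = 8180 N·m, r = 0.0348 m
Model: a solid circular shaft in torsion, so tau_max = (2·T) / (π·r^3) (SI units).
  Case 1: tau_max = (2 × 4480) / (π × 0.0618^3) = 1.208 × 10⁷ Pa = 12.08 MPa
  Case 2: tau_max = (2 × 6430) / (π × 0.0249^3) = 2.652 × 10⁸ Pa = 265.2 MPa
  Case 3: tau_max = (2 × 8180) / (π × 0.0348^3) = 1.236 × 10⁸ Pa = 123.6 MPa
Ordering: 265.2 MPa (case 2) > 123.6 MPa (case 3) > 12.08 MPa (case 1)
Final answer: 2, 3, 1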